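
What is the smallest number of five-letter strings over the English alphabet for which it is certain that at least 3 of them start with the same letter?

53

There are 26 possible first letters acting as pigeonholes.
With 26 × 2 = 52 five-letter strings over the English alphabet we could place exactly 2 in each, with no class reaching 3.
One more forces some class to hold 3, so 52 + 1 = 53.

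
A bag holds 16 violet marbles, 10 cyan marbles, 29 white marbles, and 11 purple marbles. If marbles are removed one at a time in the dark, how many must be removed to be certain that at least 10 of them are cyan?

To avoid cyan marbles as long as possible, exhaust the other 3 colors first.
The worst case draws every non-cyan marble first: 16 + 29 + 11 = 56.
The next 10 draws are then forced to be cyan, giving 56 + 10 = 66.

66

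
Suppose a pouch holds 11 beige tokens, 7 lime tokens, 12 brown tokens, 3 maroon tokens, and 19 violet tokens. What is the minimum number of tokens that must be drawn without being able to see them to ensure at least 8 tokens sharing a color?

In the worst case we take at most 7 of each color, but all 3 maroon (fewer than 7), giving 7 + 7 + 7 + 3 + 7 = 31.
One more token then forces some color to 8, so 31 + 1 = 32.

32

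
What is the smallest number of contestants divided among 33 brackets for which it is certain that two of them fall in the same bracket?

There are 33 brackets acting as pigeonholes.
With 33 contestants we could place one in each, avoiding any repeat.
One more forces some class to hold 2, so 33 + 1 = 34.

34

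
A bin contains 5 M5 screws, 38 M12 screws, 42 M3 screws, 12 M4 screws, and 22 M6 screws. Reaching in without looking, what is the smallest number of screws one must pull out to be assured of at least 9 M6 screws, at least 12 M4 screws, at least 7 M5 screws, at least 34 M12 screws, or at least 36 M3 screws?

The worst case stops just short of every target: all 5 M5, 33 M12, 35 M3, 11 M4, 8 M6 — 5 + 33 + 35 + 11 + 8 = 92 screws.
One more screw must push some size to its target, so 92 + 1 = 93.

93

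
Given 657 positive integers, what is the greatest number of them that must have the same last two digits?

7

There are 100 possible two-digit endings, which serve as the pigeonholes.
If each of the 100 possible two-digit endings held at most 6, the total would be at most 100 × 6 = 600 < 657, a contradiction.
So at least one holds ⌈657/100⌉ = 7.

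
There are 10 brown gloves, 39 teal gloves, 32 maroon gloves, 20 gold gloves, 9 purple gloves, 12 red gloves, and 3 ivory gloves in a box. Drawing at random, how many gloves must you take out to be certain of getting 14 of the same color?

74

In the worst case we take at most 13 of each color, but all 10 brown, all 9 purple, all 12 red, and all 3 ivory (fewer than 13), giving 10 + 13 + 13 + 13 + 9 + 12 + 3 = 73.
One more glove then forces some color to 14, so 73 + 1 = 74.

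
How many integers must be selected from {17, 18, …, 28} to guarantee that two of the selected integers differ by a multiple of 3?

Group the integers by remainder mod 3; there are 3 residue classes, each nonempty in this range.
Choosing one from each class (3 integers) avoids any shared remainder.
One more choice must repeat a class, so two differ by a multiple of 3. Hence 3 + 1 = 4.

4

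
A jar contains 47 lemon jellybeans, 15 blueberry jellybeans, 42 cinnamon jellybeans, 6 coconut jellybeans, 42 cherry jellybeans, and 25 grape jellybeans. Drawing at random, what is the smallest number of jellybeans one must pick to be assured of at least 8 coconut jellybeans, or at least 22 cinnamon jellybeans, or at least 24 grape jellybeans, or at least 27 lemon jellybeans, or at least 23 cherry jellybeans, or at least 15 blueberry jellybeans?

The worst case stops just short of every target: 26 lemon, 14 blueberry, 21 cinnamon, all 6 coconut, 22 cherry, 23 grape — 26 + 14 + 21 + 6 + 22 + 23 = 112 jellybeans.
One more jellybean must push some flavor to its target, so 112 + 1 = 113.

113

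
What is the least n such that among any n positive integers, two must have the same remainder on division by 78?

Two integers differ by a multiple of 78 exactly when they share a remainder mod 78.
There are 78 residue classes mod 78, so 78 integers can all lie in distinct classes.
One more integer must repeat a residue, giving a difference divisible by 78. So n = 78 + 1 = 79.

79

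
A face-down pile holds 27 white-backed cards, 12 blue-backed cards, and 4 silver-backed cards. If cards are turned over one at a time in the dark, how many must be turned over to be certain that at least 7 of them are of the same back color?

In the worst case we take at most 6 of each back color, but all 4 silver-backed (fewer than 6), giving 6 + 6 + 4 = 16.
One more card then forces some back color to 7, so 16 + 1 = 17.

17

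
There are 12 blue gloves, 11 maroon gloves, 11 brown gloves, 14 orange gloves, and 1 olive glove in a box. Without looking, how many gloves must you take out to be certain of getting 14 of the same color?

49

Treat the 5 colors as pigeonholes.
In the worst case we take at most 13 of each color, but all 12 blue, all 11 maroon, all 11 brown, and all 1 olive (fewer than 13), giving 12 + 11 + 11 + 13 + 1 = 48.
One more glove then forces some color to 14, so 48 + 1 = 49.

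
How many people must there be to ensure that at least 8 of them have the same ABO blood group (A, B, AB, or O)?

There are 4 ABO blood groups acting as pigeonholes.
With 4 × 7 = 28 people we could place exactly 7 in each, with no class reaching 8.
One more forces some class to hold 8, so 28 + 1 = 29.

29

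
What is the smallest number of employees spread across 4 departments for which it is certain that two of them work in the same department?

There are 4 departments acting as pigeonholes.
With 4 employees we could place one in each, avoiding any repeat.
One more forces some class to hold 2, so 4 + 1 = 5.

5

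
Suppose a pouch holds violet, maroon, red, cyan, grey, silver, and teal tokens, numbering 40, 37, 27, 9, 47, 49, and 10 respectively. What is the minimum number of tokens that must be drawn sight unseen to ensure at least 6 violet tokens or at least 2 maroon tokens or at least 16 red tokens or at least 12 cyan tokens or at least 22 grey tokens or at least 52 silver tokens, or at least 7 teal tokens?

The worst case stops just short of every target: 5 violet, 1 maroon, 15 red, all 9 cyan, 21 grey, all 49 silver, 6 teal — 5 + 1 + 15 + 9 + 21 + 49 + 6 = 106 tokens.
One more token must push some color to its target, so 106 + 1 = 107.

107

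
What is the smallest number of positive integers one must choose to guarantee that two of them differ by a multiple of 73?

Two integers differ by a multiple of 73 exactly when they share a remainder mod 73.
There are 73 residue classes mod 73, so 73 integers can all lie in distinct classes.
One more integer must repeat a residue, giving a difference divisible by 73. So n = 73 + 1 = 74.

74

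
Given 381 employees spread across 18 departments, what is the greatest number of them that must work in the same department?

The 381 employees fall into 18 departments.
If each of the 18 departments held at most 21, the total would be at most 18 × 21 = 378 < 381, a contradiction.
So at least one holds ⌈381/18⌉ = 22.

22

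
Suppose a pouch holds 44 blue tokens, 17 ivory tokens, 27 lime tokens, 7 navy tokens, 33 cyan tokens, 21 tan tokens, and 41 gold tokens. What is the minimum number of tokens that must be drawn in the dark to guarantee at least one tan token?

To avoid tan tokens as long as possible, exhaust the other 6 colors first.
The worst case draws every non-tan token first: 44 + 17 + 27 + 7 + 33 + 41 = 169.
The next draw is then forced to be tan, giving 169 + 1 = 170.

170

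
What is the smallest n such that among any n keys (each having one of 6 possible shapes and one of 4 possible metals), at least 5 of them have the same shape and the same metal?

97

There are 6 × 4 = 24 (shape, metal) combinations acting as pigeonholes.
With 24 × 4 = 96 keys we could place exactly 4 in each, with no (shape, metal) pair reaching 5.
One more forces some (shape, metal) pair to hold 5, so 96 + 1 = 97.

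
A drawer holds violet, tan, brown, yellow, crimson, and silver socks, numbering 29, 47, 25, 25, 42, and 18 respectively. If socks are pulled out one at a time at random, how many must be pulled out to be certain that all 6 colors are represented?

169

The hardest color to obtain is silver: we could draw every other sock first — 186 − 18 = 168 socks — without a single silver one.
The next draw must be silver, so 168 + 1 = 169.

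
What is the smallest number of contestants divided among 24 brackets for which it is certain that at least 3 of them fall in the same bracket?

There are 24 brackets acting as pigeonholes.
With 24 × 2 = 48 contestants we could place exactly 2 in each, with no class reaching 3.
One more forces some class to hold 3, so 48 + 1 = 49.

49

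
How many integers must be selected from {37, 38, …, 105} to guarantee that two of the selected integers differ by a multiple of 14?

Group the integers by remainder mod 14; there are 14 residue classes, each nonempty in this range.
Choosing one from each class (14 integers) avoids any shared remainder.
One more choice must repeat a class, so two differ by a multiple of 14. Hence 14 + 1 = 15.

15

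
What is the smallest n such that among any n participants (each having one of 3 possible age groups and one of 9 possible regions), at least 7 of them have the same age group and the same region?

163

There are 3 × 9 = 27 (age group, region) combinations acting as pigeonholes.
With 27 × 6 = 162 participants we could place exactly 6 in each, with no (age group, region) pair reaching 7.
One more forces some (age group, region) pair to hold 7, so 162 + 1 = 163.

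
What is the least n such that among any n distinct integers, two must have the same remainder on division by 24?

25

Two integers differ by a multiple of 24 exactly when they share a remainder mod 24.
There are 24 residue classes mod 24, so 24 integers can all lie in distinct classes.
One more integer must repeat a residue, giving a difference divisible by 24. So n = 24 + 1 = 25.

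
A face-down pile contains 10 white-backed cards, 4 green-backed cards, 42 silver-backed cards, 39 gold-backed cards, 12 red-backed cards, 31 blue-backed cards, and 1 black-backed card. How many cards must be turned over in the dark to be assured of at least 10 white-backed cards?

139

To avoid white-backed cards as long as possible, exhaust the other 6 back colors first.
The worst case draws every non-white-backed card first: 4 + 42 + 39 + 12 + 31 + 1 = 129.
The next 10 draws are then forced to be white-backed, giving 129 + 10 = 139.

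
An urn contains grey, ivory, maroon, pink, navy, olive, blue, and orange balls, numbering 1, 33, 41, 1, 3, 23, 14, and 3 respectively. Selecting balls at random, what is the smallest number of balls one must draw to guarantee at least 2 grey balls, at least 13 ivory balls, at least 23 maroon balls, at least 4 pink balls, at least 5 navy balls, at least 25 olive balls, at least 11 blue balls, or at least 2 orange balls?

74

The worst case stops just short of every target: 1 grey, 12 ivory, 22 maroon, all 1 pink, all 3 navy, all 23 olive, 10 blue, 1 orange — 1 + 12 + 22 + 1 + 3 + 23 + 10 + 1 = 73 balls.
One more ball must push some color to its target, so 73 + 1 = 74.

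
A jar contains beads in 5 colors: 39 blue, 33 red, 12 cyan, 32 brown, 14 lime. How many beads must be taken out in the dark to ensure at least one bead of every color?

119

The hardest color to obtain is cyan: we could draw every other bead first — 130 − 12 = 118 beads — without a single cyan one.
The next draw must be cyan, so 118 + 1 = 119.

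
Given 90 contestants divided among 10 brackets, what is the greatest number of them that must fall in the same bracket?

9

If each of the 10 brackets held at most 8, the total would be at most 10 × 8 = 80 < 90, a contradiction.
So at least one holds ⌈90/10⌉ = 9.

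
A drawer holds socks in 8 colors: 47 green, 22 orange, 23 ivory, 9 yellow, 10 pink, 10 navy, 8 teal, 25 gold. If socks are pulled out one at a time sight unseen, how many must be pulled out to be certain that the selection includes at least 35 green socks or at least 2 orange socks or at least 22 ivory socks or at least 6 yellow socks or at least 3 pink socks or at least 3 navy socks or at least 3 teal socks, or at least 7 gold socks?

74

The worst case stops just short of every target: 34 green, 1 orange, 21 ivory, 5 yellow, 2 pink, 2 navy, 2 teal, 6 gold — 34 + 1 + 21 + 5 + 2 + 2 + 2 + 6 = 73 socks.
One more sock must push some color to its target, so 73 + 1 = 74.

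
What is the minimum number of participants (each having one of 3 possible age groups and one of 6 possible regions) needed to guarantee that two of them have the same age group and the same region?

19

There are 3 × 6 = 18 (age group, region) combinations acting as pigeonholes.
With 18 participants we could place one in each, avoiding any repeat.
One more forces some (age group, region) pair to hold 2, so 18 + 1 = 19.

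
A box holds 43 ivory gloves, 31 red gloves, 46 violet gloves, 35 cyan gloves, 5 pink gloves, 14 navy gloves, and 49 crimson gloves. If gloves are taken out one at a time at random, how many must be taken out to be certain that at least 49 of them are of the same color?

In the worst case we take at most 48 of each color, but all 43 ivory, all 31 red, all 46 violet, all 35 cyan, all 5 pink, and all 14 navy (fewer than 48), giving 43 + 31 + 46 + 35 + 5 + 14 + 48 = 222.
One more glove then forces some color to 49, so 222 + 1 = 223.

223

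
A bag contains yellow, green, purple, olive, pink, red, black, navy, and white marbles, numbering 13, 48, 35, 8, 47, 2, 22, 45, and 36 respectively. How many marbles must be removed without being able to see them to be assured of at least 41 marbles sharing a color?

237

In the worst case we take at most 40 of each color, but all 13 yellow, all 35 purple, all 8 olive, all 2 red, all 22 black, and all 36 white (fewer than 40), giving 13 + 40 + 35 + 8 + 40 + 2 + 22 + 40 + 36 = 236.
One more marble then forces some color to 41, so 236 + 1 = 237.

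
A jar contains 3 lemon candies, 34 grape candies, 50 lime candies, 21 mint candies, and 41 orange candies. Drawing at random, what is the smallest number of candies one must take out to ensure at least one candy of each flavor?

The hardest flavor to obtain is lemon: we could draw every other candy first — 149 − 3 = 146 candies — without a single lemon one.
The next draw must be lemon, so 146 + 1 = 147.

147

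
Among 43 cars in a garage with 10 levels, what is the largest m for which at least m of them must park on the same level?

5

The 43 cars fall into 10 levels.
If each of the 10 levels held at most 4, the total would be at most 10 × 4 = 40 < 43, a contradiction.
So at least one holds ⌈43/10⌉ = 5.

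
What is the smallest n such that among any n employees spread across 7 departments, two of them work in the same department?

8

There are 7 departments acting as pigeonholes.
With 7 employees we could place one in each, avoiding any repeat.
One more forces some class to hold 2, so 7 + 1 = 8.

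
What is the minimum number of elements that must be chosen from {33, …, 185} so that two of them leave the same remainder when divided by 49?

50

Use the pigeonhole principle on residue classes: group the integers by remainder mod 49; there are 49 residue classes, each nonempty in this range.
Choosing one from each class (49 integers) avoids any shared remainder.
One more choice must repeat a class, so two differ by a multiple of 49. Hence 49 + 1 = 50.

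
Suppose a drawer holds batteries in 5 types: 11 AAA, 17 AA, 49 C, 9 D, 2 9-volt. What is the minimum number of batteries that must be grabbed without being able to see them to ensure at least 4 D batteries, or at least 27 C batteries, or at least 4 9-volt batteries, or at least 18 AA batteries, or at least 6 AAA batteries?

54

The worst case stops just short of every target: 5 AAA, 17 AA, 26 C, 3 D, all 2 9-volt — 5 + 17 + 26 + 3 + 2 = 53 batteries.
One more battery must push some type to its target, so 53 + 1 = 54.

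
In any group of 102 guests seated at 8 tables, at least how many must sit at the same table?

The 102 guests fall into 8 tables.
If each of the 8 tables held at most 12, the total would be at most 8 × 12 = 96 < 102, a contradiction.
So at least one holds ⌈102/8⌉ = 13.

13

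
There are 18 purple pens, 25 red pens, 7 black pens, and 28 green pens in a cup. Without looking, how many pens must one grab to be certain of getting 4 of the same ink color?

13

Treat the 4 ink colors as pigeonholes.
The worst case takes 3 pens of each ink color without reaching 4 of any: 4 × 3 = 12.
The next pen must bring some ink color to 4, so 12 + 1 = 13.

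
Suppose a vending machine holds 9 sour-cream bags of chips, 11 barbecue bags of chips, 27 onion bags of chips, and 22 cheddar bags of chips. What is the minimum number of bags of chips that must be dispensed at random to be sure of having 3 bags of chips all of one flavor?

The worst case takes 2 bags of chips of each flavor without reaching 3 of any: 4 × 2 = 8.
The next bag of chips must bring some flavor to 3, so 8 + 1 = 9.

9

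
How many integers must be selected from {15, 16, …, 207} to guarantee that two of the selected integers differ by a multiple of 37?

Group the integers by remainder mod 37; there are 37 residue classes, each nonempty in this range.
Choosing one from each class (37 integers) avoids any shared remainder.
One more choice must repeat a class, so two differ by a multiple of 37. Hence 37 + 1 = 38.

38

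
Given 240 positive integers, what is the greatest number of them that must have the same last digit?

24

The 240 positive integers fall into 10 possible last digits.
If each of the 10 possible last digits held at most 23, the total would be at most 10 × 23 = 230 < 240, a contradiction.
So at least one holds ⌈240/10⌉ = 24.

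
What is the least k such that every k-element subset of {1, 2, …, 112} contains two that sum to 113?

Partition {1, …, 112} into 56 pairs: {1,112}, {2,111}, …, {56,57}.
Choosing 56 integers — say the integers 1 through 56 — takes one from each pair and avoids the property.
Choosing 57 forces two into the same pair by pigeonhole, and those sum to 113. So 57.

57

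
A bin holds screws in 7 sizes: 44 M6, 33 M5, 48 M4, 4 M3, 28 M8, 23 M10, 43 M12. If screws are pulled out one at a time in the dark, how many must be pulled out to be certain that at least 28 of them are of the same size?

163

In the worst case we take at most 27 of each size, but all 4 M3 and all 23 M10 (fewer than 27), giving 27 + 27 + 27 + 4 + 27 + 23 + 27 = 162.
One more screw then forces some size to 28, so 162 + 1 = 163.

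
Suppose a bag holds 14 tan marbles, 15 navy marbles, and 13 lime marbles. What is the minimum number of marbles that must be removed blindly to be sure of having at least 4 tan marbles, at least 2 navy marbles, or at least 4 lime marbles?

8

The worst case stops just short of every target: 3 tan, 1 navy, 3 lime — 3 + 1 + 3 = 7 marbles.
One more marble must push some color to its target, so 7 + 1 = 8.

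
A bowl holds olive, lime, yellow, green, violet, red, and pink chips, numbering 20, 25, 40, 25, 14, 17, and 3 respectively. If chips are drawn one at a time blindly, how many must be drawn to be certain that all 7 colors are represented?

142

The hardest color to obtain is pink: we could draw every other chip first — 144 − 3 = 141 chips — without a single pink one.
The next draw must be pink, so 141 + 1 = 142.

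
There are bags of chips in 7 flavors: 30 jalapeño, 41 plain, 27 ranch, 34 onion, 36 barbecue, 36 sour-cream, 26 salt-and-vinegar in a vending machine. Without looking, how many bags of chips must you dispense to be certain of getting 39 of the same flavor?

228

In the worst case we take at most 38 of each flavor, but all 30 jalapeño, all 27 ranch, all 34 onion, all 36 barbecue, all 36 sour-cream, and all 26 salt-and-vinegar (fewer than 38), giving 30 + 38 + 27 + 34 + 36 + 36 + 26 = 227.
One more bag of chips then forces some flavor to 39, so 227 + 1 = 228.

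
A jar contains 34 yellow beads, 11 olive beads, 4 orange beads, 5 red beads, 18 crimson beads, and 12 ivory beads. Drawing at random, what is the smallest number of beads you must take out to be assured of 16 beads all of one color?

63

In the worst case we take at most 15 of each color, but all 11 olive, all 4 orange, all 5 red, and all 12 ivory (fewer than 15), giving 15 + 11 + 4 + 5 + 15 + 12 = 62.
One more bead then forces some color to 16, so 62 + 1 = 63.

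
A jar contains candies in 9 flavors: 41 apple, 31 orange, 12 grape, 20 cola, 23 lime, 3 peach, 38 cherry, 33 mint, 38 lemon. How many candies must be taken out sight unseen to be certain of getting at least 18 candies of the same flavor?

135

In the worst case we take at most 17 of each flavor, but all 12 grape and all 3 peach (fewer than 17), giving 17 + 17 + 12 + 17 + 17 + 3 + 17 + 17 + 17 = 134.
One more candy then forces some flavor to 18, so 134 + 1 = 135.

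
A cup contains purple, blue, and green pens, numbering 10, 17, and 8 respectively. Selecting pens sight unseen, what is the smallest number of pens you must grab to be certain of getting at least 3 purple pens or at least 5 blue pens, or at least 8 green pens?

14

The worst case stops just short of every target: 2 purple, 4 blue, 7 green — 2 + 4 + 7 = 13 pens.
One more pen must push some ink color to its target, so 13 + 1 = 14.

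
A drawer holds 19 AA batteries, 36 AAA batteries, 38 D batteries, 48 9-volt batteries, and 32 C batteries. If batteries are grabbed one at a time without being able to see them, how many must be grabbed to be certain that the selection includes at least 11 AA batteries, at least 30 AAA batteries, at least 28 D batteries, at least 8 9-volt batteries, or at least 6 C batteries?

The worst case stops just short of every target: 10 AA, 29 AAA, 27 D, 7 9-volt, 5 C — 10 + 29 + 27 + 7 + 5 = 78 batteries.
One more battery must push some type to its target, so 78 + 1 = 79.

79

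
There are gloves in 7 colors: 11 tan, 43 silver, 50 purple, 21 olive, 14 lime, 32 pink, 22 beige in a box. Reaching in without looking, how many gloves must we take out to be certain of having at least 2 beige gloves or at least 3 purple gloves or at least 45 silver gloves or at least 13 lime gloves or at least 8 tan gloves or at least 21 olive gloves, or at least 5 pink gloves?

Each of the 7 colors has its own threshold; avoid all of them simultaneously.
The worst case stops just short of every target: 7 tan, all 43 silver, 2 purple, 20 olive, 12 lime, 4 pink, 1 beige — 7 + 43 + 2 + 20 + 12 + 4 + 1 = 89 gloves.
One more glove must push some color to its target, so 89 + 1 = 90.

90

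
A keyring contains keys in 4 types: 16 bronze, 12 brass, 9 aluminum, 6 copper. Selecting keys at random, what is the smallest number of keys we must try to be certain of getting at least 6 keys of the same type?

Treat the 4 types as pigeonholes.
The worst case takes 5 keys of each type without reaching 6 of any: 4 × 5 = 20.
The next key must bring some type to 6, so 20 + 1 = 21.

21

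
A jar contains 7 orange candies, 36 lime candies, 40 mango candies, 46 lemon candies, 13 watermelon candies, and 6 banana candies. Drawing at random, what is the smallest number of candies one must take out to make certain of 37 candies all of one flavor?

135

Treat the 6 flavors as pigeonholes.
In the worst case we take at most 36 of each flavor, but all 7 orange, all 13 watermelon, and all 6 banana (fewer than 36), giving 7 + 36 + 36 + 36 + 13 + 6 = 134.
One more candy then forces some flavor to 37, so 134 + 1 = 135.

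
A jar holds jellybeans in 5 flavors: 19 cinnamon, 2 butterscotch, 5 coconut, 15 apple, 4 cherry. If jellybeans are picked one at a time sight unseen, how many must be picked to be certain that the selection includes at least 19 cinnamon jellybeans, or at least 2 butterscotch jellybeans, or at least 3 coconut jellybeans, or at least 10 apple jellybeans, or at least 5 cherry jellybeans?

35

The worst case stops just short of every target: 18 cinnamon, 1 butterscotch, 2 coconut, 9 apple, 4 cherry — 18 + 1 + 2 + 9 + 4 = 34 jellybeans.
One more jellybean must push some flavor to its target, so 34 + 1 = 35.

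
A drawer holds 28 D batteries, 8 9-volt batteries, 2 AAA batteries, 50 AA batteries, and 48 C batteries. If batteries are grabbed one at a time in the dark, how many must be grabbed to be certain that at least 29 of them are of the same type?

95

In the worst case we take at most 28 of each type, but all 8 9-volt and all 2 AAA (fewer than 28), giving 28 + 8 + 2 + 28 + 28 = 94.
One more battery then forces some type to 29, so 94 + 1 = 95.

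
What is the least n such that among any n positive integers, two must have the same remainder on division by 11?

Two integers differ by a multiple of 11 exactly when they share a remainder mod 11.
There are 11 residue classes mod 11, so 11 integers can all lie in distinct classes.
One more integer must repeat a residue, giving a difference divisible by 11. So n = 11 + 1 = 12.

12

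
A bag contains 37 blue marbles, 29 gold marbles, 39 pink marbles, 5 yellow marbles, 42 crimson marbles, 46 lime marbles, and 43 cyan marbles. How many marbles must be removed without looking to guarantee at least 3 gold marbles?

215

The worst case draws every non-gold marble first: 37 + 39 + 5 + 42 + 46 + 43 = 212.
The next 3 draws are then forced to be gold, giving 212 + 3 = 215.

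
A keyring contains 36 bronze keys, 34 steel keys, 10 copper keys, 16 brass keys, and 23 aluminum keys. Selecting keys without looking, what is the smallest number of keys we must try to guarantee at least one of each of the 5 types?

The hardest type to obtain is copper: we could draw every other key first — 119 − 10 = 109 keys — without a single copper one.
The next draw must be copper, so 109 + 1 = 110.

110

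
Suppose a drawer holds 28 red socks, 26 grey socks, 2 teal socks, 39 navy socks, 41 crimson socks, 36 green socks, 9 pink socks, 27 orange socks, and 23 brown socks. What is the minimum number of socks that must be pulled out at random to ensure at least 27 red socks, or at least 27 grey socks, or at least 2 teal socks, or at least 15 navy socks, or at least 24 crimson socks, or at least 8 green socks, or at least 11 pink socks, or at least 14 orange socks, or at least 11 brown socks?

The worst case stops just short of every target: 26 red, 26 grey, 1 teal, 14 navy, 23 crimson, 7 green, all 9 pink, 13 orange, 10 brown — 26 + 26 + 1 + 14 + 23 + 7 + 9 + 13 + 10 = 129 socks.
One more sock must push some color to its target, so 129 + 1 = 130.

130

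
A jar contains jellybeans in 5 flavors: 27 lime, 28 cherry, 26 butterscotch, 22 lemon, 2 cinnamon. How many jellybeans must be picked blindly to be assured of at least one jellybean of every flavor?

104

The hardest flavor to obtain is cinnamon: we could draw every other jellybean first — 105 − 2 = 103 jellybeans — without a single cinnamon one.
The next draw must be cinnamon, so 103 + 1 = 104.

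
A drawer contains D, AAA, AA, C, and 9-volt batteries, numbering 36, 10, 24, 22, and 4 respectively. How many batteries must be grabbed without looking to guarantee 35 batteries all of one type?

95

Treat the 5 types as pigeonholes.
In the worst case we take at most 34 of each type, but all 10 AAA, all 24 AA, all 22 C, and all 4 9-volt (fewer than 34), giving 34 + 10 + 24 + 22 + 4 = 94.
One more battery then forces some type to 35, so 94 + 1 = 95.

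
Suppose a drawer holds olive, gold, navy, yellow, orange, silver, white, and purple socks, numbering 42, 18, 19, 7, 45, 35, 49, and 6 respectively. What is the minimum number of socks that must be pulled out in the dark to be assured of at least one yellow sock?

The worst case draws every non-yellow sock first: 42 + 18 + 19 + 45 + 35 + 49 + 6 = 214.
The next draw is then forced to be yellow, giving 214 + 1 = 215.

215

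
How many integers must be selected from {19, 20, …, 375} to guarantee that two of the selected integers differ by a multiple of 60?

Use the pigeonhole principle on residue classes: group the integers by remainder mod 60; there are 60 residue classes, each nonempty in this range.
Choosing one from each class (60 integers) avoids any shared remainder.
One more choice must repeat a class, so two differ by a multiple of 60. Hence 60 + 1 = 61.

61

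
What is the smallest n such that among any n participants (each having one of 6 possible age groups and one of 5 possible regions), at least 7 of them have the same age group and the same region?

There are 6 × 5 = 30 (age group, region) combinations acting as pigeonholes.
With 30 × 6 = 180 participants we could place exactly 6 in each, with no (age group, region) pair reaching 7.
One more forces some (age group, region) pair to hold 7, so 180 + 1 = 181.

181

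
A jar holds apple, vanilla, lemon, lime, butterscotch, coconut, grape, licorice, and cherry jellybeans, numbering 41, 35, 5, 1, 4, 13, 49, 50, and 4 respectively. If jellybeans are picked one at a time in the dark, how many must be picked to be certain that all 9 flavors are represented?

202

The hardest flavor to obtain is lime: we could draw every other jellybean first — 202 − 1 = 201 jellybeans — without a single lime one.
The next draw must be lime, so 201 + 1 = 202.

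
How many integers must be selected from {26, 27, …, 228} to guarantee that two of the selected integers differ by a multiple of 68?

Group the integers by remainder mod 68; there are 68 residue classes, each nonempty in this range.
Choosing one from each class (68 integers) avoids any shared remainder.
One more choice must repeat a class, so two differ by a multiple of 68. Hence 68 + 1 = 69.

69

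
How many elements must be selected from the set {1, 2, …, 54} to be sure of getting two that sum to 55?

Partition {1, …, 54} into 27 pairs: {1,54}, {2,53}, …, {27,28}.
Choosing 27 integers — say the integers 1 through 27 — takes one from each pair and avoids the property.
Choosing 28 forces two into the same pair by pigeonhole, and those sum to 55. So 28.

28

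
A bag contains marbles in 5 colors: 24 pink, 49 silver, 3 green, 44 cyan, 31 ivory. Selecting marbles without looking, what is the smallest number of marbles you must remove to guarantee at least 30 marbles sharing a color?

In the worst case we take at most 29 of each color, but all 24 pink and all 3 green (fewer than 29), giving 24 + 29 + 3 + 29 + 29 = 114.
One more marble then forces some color to 30, so 114 + 1 = 115.

115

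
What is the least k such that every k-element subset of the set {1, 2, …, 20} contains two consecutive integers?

11

Partition {1, …, 20} into 10 pairs: {1,2}, {3,4}, …, {19,20}.
Choosing 10 integers — say the 10 even numbers 2, 4, …, 20 — takes one from each pair and avoids the property.
Choosing 11 forces two into the same pair by pigeonhole, and those are consecutive. So 11.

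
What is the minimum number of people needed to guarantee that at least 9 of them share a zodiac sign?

97

There are 12 zodiac signs acting as pigeonholes.
With 12 × 8 = 96 people we could place exactly 8 in each, with no class reaching 9.
One more forces some class to hold 9, so 96 + 1 = 97.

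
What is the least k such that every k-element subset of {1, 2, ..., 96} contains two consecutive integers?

49

Partition {1, …, 96} into 48 pairs: {1,2}, {3,4}, …, {95,96}.
Choosing 48 integers — say the 48 even numbers 2, 4, …, 96 — takes one from each pair and avoids the property.
Choosing 49 forces two into the same pair by pigeonhole, and those are consecutive. So 49.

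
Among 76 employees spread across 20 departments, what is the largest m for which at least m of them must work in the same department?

4

If each of the 20 departments held at most 3, the total would be at most 20 × 3 = 60 < 76, a contradiction.
So at least one holds ⌈76/20⌉ = 4.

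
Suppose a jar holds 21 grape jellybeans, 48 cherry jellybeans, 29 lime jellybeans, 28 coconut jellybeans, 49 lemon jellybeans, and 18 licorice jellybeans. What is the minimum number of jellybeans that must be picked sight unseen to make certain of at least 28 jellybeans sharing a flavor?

In the worst case we take at most 27 of each flavor, but all 21 grape and all 18 licorice (fewer than 27), giving 21 + 27 + 27 + 27 + 27 + 18 = 147.
One more jellybean then forces some flavor to 28, so 147 + 1 = 148.

148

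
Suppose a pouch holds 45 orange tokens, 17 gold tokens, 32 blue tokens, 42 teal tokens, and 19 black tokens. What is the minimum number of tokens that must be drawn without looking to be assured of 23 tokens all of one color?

103

Treat the 5 colors as pigeonholes.
In the worst case we take at most 22 of each color, but all 17 gold and all 19 black (fewer than 22), giving 22 + 17 + 22 + 22 + 19 = 102.
One more token then forces some color to 23, so 102 + 1 = 103.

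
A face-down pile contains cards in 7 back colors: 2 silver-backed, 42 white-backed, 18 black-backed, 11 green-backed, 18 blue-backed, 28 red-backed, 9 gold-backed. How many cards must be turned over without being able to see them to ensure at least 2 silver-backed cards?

The worst case draws every non-silver-backed card first: 42 + 18 + 11 + 18 + 28 + 9 = 126.
The next 2 draws are then forced to be silver-backed, giving 126 + 2 = 128.

128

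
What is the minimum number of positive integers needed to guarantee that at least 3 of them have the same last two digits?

There are 100 possible two-digit endings acting as pigeonholes.
With 100 × 2 = 200 positive integers we could place exactly 2 in each, with no class reaching 3.
One more forces some class to hold 3, so 200 + 1 = 201.

201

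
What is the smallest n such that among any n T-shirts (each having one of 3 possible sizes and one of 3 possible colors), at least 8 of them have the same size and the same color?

64

There are 3 × 3 = 9 (size, color) combinations acting as pigeonholes.
With 9 × 7 = 63 T-shirts we could place exactly 7 in each, with no (size, color) pair reaching 8.
One more forces some (size, color) pair to hold 8, so 63 + 1 = 64.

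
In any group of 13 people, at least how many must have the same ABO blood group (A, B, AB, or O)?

If each of the 4 ABO blood groups held at most 3, the total would be at most 4 × 3 = 12 < 13, a contradiction.
So at least one holds ⌈13/4⌉ = 4.

4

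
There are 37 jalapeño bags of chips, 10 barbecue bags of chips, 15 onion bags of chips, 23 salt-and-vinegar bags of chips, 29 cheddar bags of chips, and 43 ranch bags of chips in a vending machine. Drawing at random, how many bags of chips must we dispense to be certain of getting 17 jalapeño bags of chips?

To avoid jalapeño bags of chips as long as possible, exhaust the other 5 flavors first.
The worst case draws every non-jalapeño bag of chips first: 10 + 15 + 23 + 29 + 43 = 120.
The next 17 draws are then forced to be jalapeño, giving 120 + 17 = 137.

137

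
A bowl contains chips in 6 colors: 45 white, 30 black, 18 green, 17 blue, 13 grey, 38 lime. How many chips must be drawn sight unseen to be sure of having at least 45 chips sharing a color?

161

In the worst case we take at most 44 of each color, but all 30 black, all 18 green, all 17 blue, all 13 grey, and all 38 lime (fewer than 44), giving 44 + 30 + 18 + 17 + 13 + 38 = 160.
One more chip then forces some color to 45, so 160 + 1 = 161.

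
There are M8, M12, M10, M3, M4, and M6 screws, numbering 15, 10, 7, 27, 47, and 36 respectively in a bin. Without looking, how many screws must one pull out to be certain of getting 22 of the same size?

96

In the worst case we take at most 21 of each size, but all 15 M8, all 10 M12, and all 7 M10 (fewer than 21), giving 15 + 10 + 7 + 21 + 21 + 21 = 95.
One more screw then forces some size to 22, so 95 + 1 = 96.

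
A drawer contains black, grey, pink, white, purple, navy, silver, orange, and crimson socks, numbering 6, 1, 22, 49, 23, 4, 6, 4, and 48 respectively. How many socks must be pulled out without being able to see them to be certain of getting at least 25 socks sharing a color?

115

Treat the 9 colors as pigeonholes.
In the worst case we take at most 24 of each color, but all 6 black, all 1 grey, all 22 pink, all 23 purple, all 4 navy, all 6 silver, and all 4 orange (fewer than 24), giving 6 + 1 + 22 + 24 + 23 + 4 + 6 + 4 + 24 = 114.
One more sock then forces some color to 25, so 114 + 1 = 115.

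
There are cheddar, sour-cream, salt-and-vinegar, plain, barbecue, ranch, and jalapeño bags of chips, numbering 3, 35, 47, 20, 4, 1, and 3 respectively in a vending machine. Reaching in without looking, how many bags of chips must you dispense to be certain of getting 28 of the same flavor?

86

In the worst case we take at most 27 of each flavor, but all 3 cheddar, all 20 plain, all 4 barbecue, all 1 ranch, and all 3 jalapeño (fewer than 27), giving 3 + 27 + 27 + 20 + 4 + 1 + 3 = 85.
One more bag of chips then forces some flavor to 28, so 85 + 1 = 86.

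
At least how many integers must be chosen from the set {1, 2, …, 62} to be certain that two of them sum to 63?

Partition {1, …, 62} into 31 pairs: {1,62}, {2,61}, …, {31,32}.
Choosing 31 integers — say the integers 1 through 31 — takes one from each pair and avoids the property.
Choosing 32 forces two into the same pair by pigeonhole, and those sum to 63. So 32.

32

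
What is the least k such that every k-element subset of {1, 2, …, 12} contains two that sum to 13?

7

Partition {1, …, 12} into 6 pairs: {1,12}, {2,11}, …, {6,7}.
Choosing 6 integers — say the integers 1 through 6 — takes one from each pair and avoids the property.
Choosing 7 forces two into the same pair by pigeonhole, and those sum to 13. So 7.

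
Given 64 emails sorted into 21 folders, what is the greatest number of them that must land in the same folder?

The 64 emails fall into 21 folders.
If each of the 21 folders held at most 3, the total would be at most 21 × 3 = 63 < 64, a contradiction.
So at least one holds ⌈64/21⌉ = 4.

4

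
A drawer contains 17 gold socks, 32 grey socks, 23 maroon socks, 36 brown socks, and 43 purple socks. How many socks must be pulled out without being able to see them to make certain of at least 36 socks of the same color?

In the worst case we take at most 35 of each color, but all 17 gold, all 32 grey, and all 23 maroon (fewer than 35), giving 17 + 32 + 23 + 35 + 35 = 142.
One more sock then forces some color to 36, so 142 + 1 = 143.

143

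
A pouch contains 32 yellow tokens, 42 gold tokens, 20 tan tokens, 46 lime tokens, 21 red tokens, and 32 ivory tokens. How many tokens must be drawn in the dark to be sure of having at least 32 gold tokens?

183

The worst case draws every non-gold token first: 32 + 20 + 46 + 21 + 32 = 151.
The next 32 draws are then forced to be gold, giving 151 + 32 = 183.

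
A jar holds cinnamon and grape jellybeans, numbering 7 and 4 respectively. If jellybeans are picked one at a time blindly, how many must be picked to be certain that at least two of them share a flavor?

3

The worst case takes 1 jellybean of each flavor without reaching 2 of any: 2 × 1 = 2.
The next jellybean must bring some flavor to 2, so 2 + 1 = 3.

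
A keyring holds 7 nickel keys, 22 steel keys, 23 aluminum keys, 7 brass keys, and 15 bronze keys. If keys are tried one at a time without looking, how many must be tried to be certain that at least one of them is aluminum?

To avoid aluminum keys as long as possible, exhaust the other 4 types first.
The worst case draws every non-aluminum key first: 7 + 22 + 7 + 15 = 51.
The next draw is then forced to be aluminum, giving 51 + 1 = 52.

52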